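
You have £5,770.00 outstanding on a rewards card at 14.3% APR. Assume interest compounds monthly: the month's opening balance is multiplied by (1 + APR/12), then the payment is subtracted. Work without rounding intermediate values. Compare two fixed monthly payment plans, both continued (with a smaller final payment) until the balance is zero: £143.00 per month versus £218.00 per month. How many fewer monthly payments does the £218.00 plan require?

24 fewer payments

Monthly rate r = 14.3%/12 = 1.19167% = 0.0119167.
At £143.00/mo: n = ⌈−ln(1 − rB₀/P)/ln(1+r)⌉ = 56 payments (last £48.33); total interest = total paid − £5,770.00 = £2,143.33.
At £218.00/mo: 32 payments (last £215.34); total interest £1,203.34.
Payments saved = 56 − 32 = 24.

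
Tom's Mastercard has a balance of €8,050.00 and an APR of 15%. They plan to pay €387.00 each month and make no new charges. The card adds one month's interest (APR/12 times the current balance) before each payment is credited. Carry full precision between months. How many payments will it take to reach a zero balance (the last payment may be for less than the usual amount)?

25 payments

Monthly rate r = 15%/12 = 1.25% = 0.0125.
Recurrence: B ← B·(1+r) − €387.00.
Month 1: interest €100.62; balance after payment €7,763.62.
Month 2: interest €97.05; balance after payment €7,473.67.
Closed form: n = −ln(1 − rB₀/P)/ln(1+r) = −ln(0.73999)/ln(1.0125) ≈ 24.240, so the balance reaches zero during payment 25.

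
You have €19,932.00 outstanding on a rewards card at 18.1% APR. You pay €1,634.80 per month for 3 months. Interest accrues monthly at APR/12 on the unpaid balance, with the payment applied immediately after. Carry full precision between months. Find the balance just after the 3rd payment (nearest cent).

Monthly rate r = 18.1%/12 = 1.50833% = 0.0150833.
Each month: B ← B·(1+r) − €1,634.80.
Month 1: interest €300.64; balance after payment €18,597.84.
Month 2: interest €280.52; balance after payment €17,243.56.
Month 3: interest €260.09; balance after payment €15,868.85.

€15,868.85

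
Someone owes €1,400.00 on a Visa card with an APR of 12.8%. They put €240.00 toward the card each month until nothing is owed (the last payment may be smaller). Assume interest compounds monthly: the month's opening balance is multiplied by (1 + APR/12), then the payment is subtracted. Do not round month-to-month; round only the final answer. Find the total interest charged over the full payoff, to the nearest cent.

Monthly rate r = 12.8%/12 = 1.06667% = 0.0106667.
Payoff takes n = ⌈−ln(1 − rB₀/P)/ln(1+r)⌉ = ⌈6.055⌉ = 7 payments; the last is €13.21.
Total paid = 6·€240.00 + €13.21 = €1,453.21.
Total interest = total paid − principal = €1,453.21 − €1,400.00 = €53.21.

€53.21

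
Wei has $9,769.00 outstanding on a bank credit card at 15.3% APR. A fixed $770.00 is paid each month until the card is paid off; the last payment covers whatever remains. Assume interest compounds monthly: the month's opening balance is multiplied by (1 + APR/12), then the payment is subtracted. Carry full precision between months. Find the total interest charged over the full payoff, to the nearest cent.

Monthly rate r = 15.3%/12 = 1.275% = 0.01275.
Payoff takes n = ⌈−ln(1 − rB₀/P)/ln(1+r)⌉ = ⌈13.927⌉ = 14 payments; the last is $714.32.
Total paid = 13·$770.00 + $714.32 = $10,724.32.
Total interest = total paid − principal = $10,724.32 − $9,769.00 = $955.32.

$955.32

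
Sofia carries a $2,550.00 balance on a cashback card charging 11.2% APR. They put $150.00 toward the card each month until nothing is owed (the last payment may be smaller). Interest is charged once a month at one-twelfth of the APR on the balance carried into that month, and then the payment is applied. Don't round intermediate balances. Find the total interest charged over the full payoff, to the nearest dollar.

Monthly rate r = 11.2%/12 = 0.933333% = 0.00933333.
Payoff takes n = ⌈−ln(1 − rB₀/P)/ln(1+r)⌉ = ⌈18.597⌉ = 19 payments; the last is $89.72.
Total paid = 18·$150.00 + $89.72 = $2,789.72.
Total interest = total paid − principal = $2,789.72 − $2,550.00 = $239.72.

$240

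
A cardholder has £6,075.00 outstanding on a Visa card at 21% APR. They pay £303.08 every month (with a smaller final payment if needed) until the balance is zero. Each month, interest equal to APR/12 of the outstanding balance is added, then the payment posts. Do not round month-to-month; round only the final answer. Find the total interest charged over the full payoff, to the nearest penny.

£1,471.80

Monthly rate r = 21%/12 = 1.75% = 0.0175.
Payoff takes n = ⌈−ln(1 − rB₀/P)/ln(1+r)⌉ = ⌈24.900⌉ = 25 payments; the last is £272.88.
Total paid = 24·£303.08 + £272.88 = £7,546.80.
Total interest = total paid − principal = £7,546.80 − £6,075.00 = £1,471.80.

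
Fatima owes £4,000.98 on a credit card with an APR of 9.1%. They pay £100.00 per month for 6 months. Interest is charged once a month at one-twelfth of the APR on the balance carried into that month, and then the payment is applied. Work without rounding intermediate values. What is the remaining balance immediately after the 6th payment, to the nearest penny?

£3,575.02

Monthly rate r = 9.1%/12 = 0.758333% = 0.00758333.
Each month: B ← B·(1+r) − £100.00.
Month 1: interest £30.34; balance after payment £3,931.32.
Month 2: interest £29.81; balance after payment £3,861.13.
Month 3: interest £29.28; balance after payment £3,790.41.
Month 4: interest £28.74; balance after payment £3,719.16.
Month 5: interest £28.20; balance after payment £3,647.36.
Month 6: interest £27.66; balance after payment £3,575.02.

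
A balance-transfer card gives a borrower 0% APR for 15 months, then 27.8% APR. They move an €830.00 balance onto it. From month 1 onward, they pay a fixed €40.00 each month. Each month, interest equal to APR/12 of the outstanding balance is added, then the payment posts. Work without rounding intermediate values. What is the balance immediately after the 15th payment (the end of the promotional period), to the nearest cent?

Promo months 1–15 at r₀ = 0%/12 = 0; months 16+ at r₁ = 27.8%/12 = 0.0231667.
After month 15 (no interest yet): B = €830.00 − 15·€40.00 = €230.00.

€230.00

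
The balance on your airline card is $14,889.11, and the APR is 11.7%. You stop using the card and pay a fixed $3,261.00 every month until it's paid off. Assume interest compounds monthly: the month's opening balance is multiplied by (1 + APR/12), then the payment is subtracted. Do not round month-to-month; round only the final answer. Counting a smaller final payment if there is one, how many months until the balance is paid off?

5 months

Monthly rate r = 11.7%/12 = 0.975% = 0.00975.
Recurrence: B ← B·(1+r) − $3,261.00.
Month 1: interest $145.17; balance after payment $11,773.28.
Month 2: interest $114.79; balance after payment $8,627.07.
Month 3: interest $84.11; balance after payment $5,450.18.
Month 4: interest $53.14; balance after payment $2,242.32.
Month 5: interest $21.86; balance after payment $0.00.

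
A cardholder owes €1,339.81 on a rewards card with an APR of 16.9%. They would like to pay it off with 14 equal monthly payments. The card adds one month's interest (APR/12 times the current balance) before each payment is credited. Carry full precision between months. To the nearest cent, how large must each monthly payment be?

€106.12

Monthly rate r = 16.9%/12 = 1.40833% = 0.0140833.
Level-payment amortization: P = B₀·r / (1 − (1+r)^(−n)) = 1339.81·0.0140833 / (1 − 1.01408^(−14)).
Denominator 1 − (1+r)^(−14) = 0.177816098.
P = 18.869 / 0.177816098 ≈ 106.12.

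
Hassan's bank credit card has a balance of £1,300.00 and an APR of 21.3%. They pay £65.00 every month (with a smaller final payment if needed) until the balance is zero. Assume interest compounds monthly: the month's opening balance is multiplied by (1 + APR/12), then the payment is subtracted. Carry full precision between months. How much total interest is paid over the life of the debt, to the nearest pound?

£320

Monthly rate r = 21.3%/12 = 1.775% = 0.01775.
Payoff takes n = ⌈−ln(1 − rB₀/P)/ln(1+r)⌉ = ⌈24.923⌉ = 25 payments; the last is £60.04.
Total paid = 24·£65.00 + £60.04 = £1,620.04.
Total interest = total paid − principal = £1,620.04 − £1,300.00 = £320.04.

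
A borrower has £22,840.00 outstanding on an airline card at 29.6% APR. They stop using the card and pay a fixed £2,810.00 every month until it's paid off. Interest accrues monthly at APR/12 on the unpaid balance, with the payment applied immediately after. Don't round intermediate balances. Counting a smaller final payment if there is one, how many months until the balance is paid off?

10 months

Monthly rate r = 29.6%/12 = 2.46667% = 0.0246667.
Recurrence: B ← B·(1+r) − £2,810.00.
Month 1: interest £563.39; balance after payment £20,593.39.
Month 2: interest £507.97; balance after payment £18,291.36.
Closed form: n = −ln(1 − rB₀/P)/ln(1+r) = −ln(0.79951)/ln(1.02467) ≈ 9.183, so the balance reaches zero during payment 10.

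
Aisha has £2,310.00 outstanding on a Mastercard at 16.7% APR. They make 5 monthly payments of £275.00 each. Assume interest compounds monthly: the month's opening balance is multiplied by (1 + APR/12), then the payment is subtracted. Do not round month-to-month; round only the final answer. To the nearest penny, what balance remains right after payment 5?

£1,061.47

Monthly rate r = 16.7%/12 = 1.39167% = 0.0139167.
Each month: B ← B·(1+r) − £275.00.
Month 1: interest £32.15; balance after payment £2,067.15.
Month 2: interest £28.77; balance after payment £1,820.92.
Month 3: interest £25.34; balance after payment £1,571.26.
Month 4: interest £21.87; balance after payment £1,318.12.
Month 5: interest £18.34; balance after payment £1,061.47.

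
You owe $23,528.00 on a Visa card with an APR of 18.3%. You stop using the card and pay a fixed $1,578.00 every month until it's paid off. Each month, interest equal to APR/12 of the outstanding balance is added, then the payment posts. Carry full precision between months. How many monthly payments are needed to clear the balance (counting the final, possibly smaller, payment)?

18 months

Monthly rate r = 18.3%/12 = 1.525% = 0.01525.
Recurrence: B ← B·(1+r) − $1,578.00.
Month 1: interest $358.80; balance after payment $22,308.80.
Month 2: interest $340.21; balance after payment $21,071.01.
Closed form: n = −ln(1 − rB₀/P)/ln(1+r) = −ln(0.77262)/ln(1.01525) ≈ 17.044, so the balance reaches zero during payment 18.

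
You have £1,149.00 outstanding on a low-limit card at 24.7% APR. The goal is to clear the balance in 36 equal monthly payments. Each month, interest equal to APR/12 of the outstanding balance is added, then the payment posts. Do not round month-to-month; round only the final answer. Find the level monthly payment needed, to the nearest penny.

£45.50

Monthly rate r = 24.7%/12 = 2.05833% = 0.0205833.
Level-payment amortization: P = B₀·r / (1 − (1+r)^(−n)) = 1149.00·0.0205833 / (1 − 1.02058^(−36)).
Denominator 1 − (1+r)^(−36) = 0.519763666.
P = 23.6502 / 0.519763666 ≈ 45.50.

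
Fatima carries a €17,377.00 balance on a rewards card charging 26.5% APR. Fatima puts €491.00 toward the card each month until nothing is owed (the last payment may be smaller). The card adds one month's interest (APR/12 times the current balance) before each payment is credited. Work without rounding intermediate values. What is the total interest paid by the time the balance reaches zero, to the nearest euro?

Monthly rate r = 26.5%/12 = 2.20833% = 0.0220833.
Payoff takes n = ⌈−ln(1 − rB₀/P)/ln(1+r)⌉ = ⌈69.643⌉ = 70 payments; the last is €316.80.
Total paid = 69·€491.00 + €316.80 = €34,195.80.
Total interest = total paid − principal = €34,195.80 − €17,377.00 = €16,818.80.

€16,819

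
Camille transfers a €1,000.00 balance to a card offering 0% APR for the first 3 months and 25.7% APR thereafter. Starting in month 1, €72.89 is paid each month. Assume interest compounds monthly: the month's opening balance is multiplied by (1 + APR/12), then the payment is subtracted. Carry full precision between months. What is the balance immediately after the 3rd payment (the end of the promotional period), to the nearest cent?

€781.33

Promo months 1–3 at r₀ = 0%/12 = 0; months 4+ at r₁ = 25.7%/12 = 0.0214167.
After month 3 (no interest yet): B = €1,000.00 − 3·€72.89 = €781.33.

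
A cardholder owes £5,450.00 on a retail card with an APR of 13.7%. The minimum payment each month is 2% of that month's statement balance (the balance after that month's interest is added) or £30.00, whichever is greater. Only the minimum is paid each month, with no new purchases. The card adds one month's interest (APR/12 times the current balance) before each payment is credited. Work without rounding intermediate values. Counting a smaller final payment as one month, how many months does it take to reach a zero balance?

Monthly rate r = 13.7%/12 = 1.14167% = 0.0114167.
While 2% of the post-interest balance exceeds £30.00, each month B ← (B·(1+r))·(1 − 0.02), i.e. B shrinks by the factor (1+r)·0.98 = 0.99119.
This holds for months 1–148. Entering month 149 the balance is £1,470.66; 2% of the post-interest balance is now below £30.00, so the flat £30.00 minimum applies from here.
From month 149 a fixed £30.00 at rate r clears £1,470.66 in 73 more payments. Total: 148 + 73 = 221 months.

221 months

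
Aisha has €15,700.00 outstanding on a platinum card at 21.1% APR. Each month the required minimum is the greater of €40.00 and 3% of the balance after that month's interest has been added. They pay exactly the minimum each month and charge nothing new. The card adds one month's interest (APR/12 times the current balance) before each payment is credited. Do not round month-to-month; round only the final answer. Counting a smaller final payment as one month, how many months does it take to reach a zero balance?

240 months

Monthly rate r = 21.1%/12 = 1.75833% = 0.0175833.
While 3% of the post-interest balance exceeds €40.00, each month B ← (B·(1+r))·(1 − 0.03), i.e. B shrinks by the factor (1+r)·0.97 = 0.98706.
This holds for months 1–191. Entering month 192 the balance is €1,303.67; 3% of the post-interest balance is now below €40.00, so the flat €40.00 minimum applies from here.
From month 192 a fixed €40.00 at rate r clears €1,303.67 in 49 more payments. Total: 191 + 49 = 240 months.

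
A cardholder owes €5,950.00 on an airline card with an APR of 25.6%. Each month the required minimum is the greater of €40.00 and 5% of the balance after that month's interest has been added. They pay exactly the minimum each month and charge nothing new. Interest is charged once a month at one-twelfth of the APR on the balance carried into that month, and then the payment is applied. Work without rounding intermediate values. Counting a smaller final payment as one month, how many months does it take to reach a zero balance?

Monthly rate r = 25.6%/12 = 2.13333% = 0.0213333.
While 5% of the post-interest balance exceeds €40.00, each month B ← (B·(1+r))·(1 − 0.05), i.e. B shrinks by the factor (1+r)·0.95 = 0.97027.
This holds for months 1–68. Entering month 69 the balance is €764.03; 5% of the post-interest balance is now below €40.00, so the flat €40.00 minimum applies from here.
From month 69 a fixed €40.00 at rate r clears €764.03 in 25 more payments. Total: 68 + 25 = 93 months.

93 months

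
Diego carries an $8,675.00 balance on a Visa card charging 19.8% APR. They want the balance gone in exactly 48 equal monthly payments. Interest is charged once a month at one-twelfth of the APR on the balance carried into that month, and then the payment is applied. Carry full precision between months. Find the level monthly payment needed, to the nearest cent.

$263.06

Monthly rate r = 19.8%/12 = 1.65% = 0.0165.
Level-payment amortization: P = B₀·r / (1 − (1+r)^(−n)) = 8675.00·0.0165 / (1 − 1.0165^(−48)).
Denominator 1 − (1+r)^(−48) = 0.544125167.
P = 143.138 / 0.544125167 ≈ 263.06.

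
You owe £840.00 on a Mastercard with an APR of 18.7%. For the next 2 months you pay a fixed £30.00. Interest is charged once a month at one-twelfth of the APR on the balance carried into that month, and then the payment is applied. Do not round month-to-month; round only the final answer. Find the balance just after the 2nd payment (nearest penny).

£805.92

Monthly rate r = 18.7%/12 = 1.55833% = 0.0155833.
Each month: B ← B·(1+r) − £30.00.
Month 1: interest £13.09; balance after payment £823.09.
Month 2: interest £12.83; balance after payment £805.92.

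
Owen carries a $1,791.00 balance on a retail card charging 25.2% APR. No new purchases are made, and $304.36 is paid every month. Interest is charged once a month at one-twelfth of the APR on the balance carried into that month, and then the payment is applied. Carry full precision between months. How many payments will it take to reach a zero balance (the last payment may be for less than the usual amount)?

Monthly rate r = 25.2%/12 = 2.1% = 0.021.
Recurrence: B ← B·(1+r) − $304.36.
Month 1: interest $37.61; balance after payment $1,524.25.
Month 2: interest $32.01; balance after payment $1,251.90.
Closed form: n = −ln(1 − rB₀/P)/ln(1+r) = −ln(0.87643)/ln(1.021) ≈ 6.347, so the balance reaches zero during payment 7.

7 payments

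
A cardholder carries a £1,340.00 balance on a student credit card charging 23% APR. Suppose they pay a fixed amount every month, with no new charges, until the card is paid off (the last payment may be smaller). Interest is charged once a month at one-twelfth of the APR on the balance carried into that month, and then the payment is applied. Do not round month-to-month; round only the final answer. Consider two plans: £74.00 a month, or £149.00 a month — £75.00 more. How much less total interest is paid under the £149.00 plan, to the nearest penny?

Monthly rate r = 23%/12 = 1.91667% = 0.0191667.
At £74.00/mo: n = ⌈−ln(1 − rB₀/P)/ln(1+r)⌉ = 23 payments (last £33.74); total interest = total paid − £1,340.00 = £321.74.
At £149.00/mo: 10 payments (last £143.85); total interest £144.85.
Interest saved = £321.74 − £144.85 = £176.89.

£176.89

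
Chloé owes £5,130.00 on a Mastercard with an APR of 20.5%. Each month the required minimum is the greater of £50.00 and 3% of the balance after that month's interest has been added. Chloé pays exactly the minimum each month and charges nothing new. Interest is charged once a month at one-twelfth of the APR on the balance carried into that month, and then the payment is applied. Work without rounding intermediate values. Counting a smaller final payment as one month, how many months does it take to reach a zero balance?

Monthly rate r = 20.5%/12 = 1.70833% = 0.0170833.
While 3% of the post-interest balance exceeds £50.00, each month B ← (B·(1+r))·(1 − 0.03), i.e. B shrinks by the factor (1+r)·0.97 = 0.98657.
This holds for months 1–85. Entering month 86 the balance is £1,625.63; 3% of the post-interest balance is now below £50.00, so the flat £50.00 minimum applies from here.
From month 86 a fixed £50.00 at rate r clears £1,625.63 in 48 more payments. Total: 85 + 48 = 133 months.

133 months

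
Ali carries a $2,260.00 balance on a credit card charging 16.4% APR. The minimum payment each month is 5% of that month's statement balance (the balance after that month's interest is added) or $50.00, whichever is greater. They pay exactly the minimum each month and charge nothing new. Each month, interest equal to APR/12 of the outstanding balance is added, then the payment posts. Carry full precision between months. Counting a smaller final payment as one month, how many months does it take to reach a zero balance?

Monthly rate r = 16.4%/12 = 1.36667% = 0.0136667.
While 5% of the post-interest balance exceeds $50.00, each month B ← (B·(1+r))·(1 − 0.05), i.e. B shrinks by the factor (1+r)·0.95 = 0.96298.
This holds for months 1–22. Entering month 23 the balance is $985.65; 5% of the post-interest balance is now below $50.00, so the flat $50.00 minimum applies from here.
From month 23 a fixed $50.00 at rate r clears $985.65 in 24 more payments. Total: 22 + 24 = 46 months.

46 months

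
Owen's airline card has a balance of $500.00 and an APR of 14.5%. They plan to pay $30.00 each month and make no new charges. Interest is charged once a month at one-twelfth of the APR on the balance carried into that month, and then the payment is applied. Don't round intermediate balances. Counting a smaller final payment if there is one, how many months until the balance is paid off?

Monthly rate r = 14.5%/12 = 1.20833% = 0.0120833.
Recurrence: B ← B·(1+r) − $30.00.
Month 1: interest $6.04; balance after payment $476.04.
Month 2: interest $5.75; balance after payment $451.79.
Closed form: n = −ln(1 − rB₀/P)/ln(1+r) = −ln(0.79861)/ln(1.01208) ≈ 18.723, so the balance reaches zero during payment 19.

19 months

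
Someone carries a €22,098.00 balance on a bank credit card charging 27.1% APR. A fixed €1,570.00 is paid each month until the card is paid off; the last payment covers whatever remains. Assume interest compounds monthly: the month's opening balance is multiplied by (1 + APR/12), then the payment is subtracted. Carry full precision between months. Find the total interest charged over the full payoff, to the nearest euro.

€4,796

Monthly rate r = 27.1%/12 = 2.25833% = 0.0225833.
Payoff takes n = ⌈−ln(1 − rB₀/P)/ln(1+r)⌉ = ⌈17.129⌉ = 18 payments; the last is €204.48.
Total paid = 17·€1,570.00 + €204.48 = €26,894.48.
Total interest = total paid − principal = €26,894.48 − €22,098.00 = €4,796.48.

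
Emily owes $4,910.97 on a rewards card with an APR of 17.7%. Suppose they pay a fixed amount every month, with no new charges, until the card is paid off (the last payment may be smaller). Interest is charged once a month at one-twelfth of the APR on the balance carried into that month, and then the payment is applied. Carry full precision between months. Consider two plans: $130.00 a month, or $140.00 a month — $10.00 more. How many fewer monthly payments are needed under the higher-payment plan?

Monthly rate r = 17.7%/12 = 1.475% = 0.01475.
At $130.00/mo: n = ⌈−ln(1 − rB₀/P)/ln(1+r)⌉ = 56 payments (last $83.02); total interest = total paid − $4,910.97 = $2,322.05.
At $140.00/mo: 50 payments (last $106.39); total interest $2,055.42.
Payments saved = 56 − 50 = 6.

6 fewer payments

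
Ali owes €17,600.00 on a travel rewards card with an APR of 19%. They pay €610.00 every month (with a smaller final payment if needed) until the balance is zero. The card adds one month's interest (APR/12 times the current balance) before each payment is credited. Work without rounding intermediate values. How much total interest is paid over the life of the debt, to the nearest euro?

Monthly rate r = 19%/12 = 1.58333% = 0.0158333.
Payoff takes n = ⌈−ln(1 − rB₀/P)/ln(1+r)⌉ = ⌈38.852⌉ = 39 payments; the last is €520.19.
Total paid = 38·€610.00 + €520.19 = €23,700.19.
Total interest = total paid − principal = €23,700.19 − €17,600.00 = €6,100.19.

€6,100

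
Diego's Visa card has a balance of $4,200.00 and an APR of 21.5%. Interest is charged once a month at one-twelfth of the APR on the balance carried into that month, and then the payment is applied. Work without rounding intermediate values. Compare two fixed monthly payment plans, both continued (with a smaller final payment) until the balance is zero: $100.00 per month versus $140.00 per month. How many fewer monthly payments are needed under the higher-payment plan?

35 fewer payments

Monthly rate r = 21.5%/12 = 1.79167% = 0.0179167.
At $100.00/mo: n = ⌈−ln(1 − rB₀/P)/ln(1+r)⌉ = 79 payments (last $63.37); total interest = total paid − $4,200.00 = $3,663.37.
At $140.00/mo: 44 payments (last $59.53); total interest $1,879.53.
Payments saved = 79 − 44 = 35.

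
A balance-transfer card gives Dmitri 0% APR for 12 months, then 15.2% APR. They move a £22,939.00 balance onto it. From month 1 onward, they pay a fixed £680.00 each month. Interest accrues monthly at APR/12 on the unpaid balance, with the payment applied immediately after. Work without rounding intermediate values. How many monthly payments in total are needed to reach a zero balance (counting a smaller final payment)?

38 months

Promo months 1–12 at r₀ = 0%/12 = 0; months 13+ at r₁ = 15.2%/12 = 0.0126667.
After month 12 (no interest yet): B = £22,939.00 − 12·£680.00 = £14,779.00.
Then at r₁ with £680.00/mo: n₂ = −ln(1 − r₁·B/P)/ln(1+r₁) ≈ 25.58 → 26 more payments.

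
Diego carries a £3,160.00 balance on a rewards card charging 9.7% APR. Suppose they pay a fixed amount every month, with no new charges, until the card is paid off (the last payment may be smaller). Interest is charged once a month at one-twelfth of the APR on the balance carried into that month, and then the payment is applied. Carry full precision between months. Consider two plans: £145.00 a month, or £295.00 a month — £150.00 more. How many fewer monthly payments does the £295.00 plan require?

13 fewer payments

Monthly rate r = 9.7%/12 = 0.808333% = 0.00808333.
At £145.00/mo: n = ⌈−ln(1 − rB₀/P)/ln(1+r)⌉ = 25 payments (last £10.12); total interest = total paid − £3,160.00 = £330.12.
At £295.00/mo: 12 payments (last £73.82); total interest £158.82.
Payments saved = 25 − 12 = 13.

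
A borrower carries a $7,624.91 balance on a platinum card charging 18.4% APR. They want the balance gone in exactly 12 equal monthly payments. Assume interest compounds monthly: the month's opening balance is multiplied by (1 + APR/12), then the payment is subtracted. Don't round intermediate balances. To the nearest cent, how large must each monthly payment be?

$700.50

Monthly rate r = 18.4%/12 = 1.53333% = 0.0153333.
Level-payment amortization: P = B₀·r / (1 − (1+r)^(−n)) = 7624.91·0.0153333 / (1 − 1.01533^(−12)).
Denominator 1 − (1+r)^(−12) = 0.166901661.
P = 116.915 / 0.166901661 ≈ 700.50.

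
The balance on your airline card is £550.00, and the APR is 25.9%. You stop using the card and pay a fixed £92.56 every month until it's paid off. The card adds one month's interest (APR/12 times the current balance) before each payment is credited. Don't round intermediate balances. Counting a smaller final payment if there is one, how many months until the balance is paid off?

7 payments

Monthly rate r = 25.9%/12 = 2.15833% = 0.0215833.
Recurrence: B ← B·(1+r) − £92.56.
Month 1: interest £11.87; balance after payment £469.31.
Month 2: interest £10.13; balance after payment £386.88.
Closed form: n = −ln(1 − rB₀/P)/ln(1+r) = −ln(0.87175)/ln(1.02158) ≈ 6.428, so the balance reaches zero during payment 7.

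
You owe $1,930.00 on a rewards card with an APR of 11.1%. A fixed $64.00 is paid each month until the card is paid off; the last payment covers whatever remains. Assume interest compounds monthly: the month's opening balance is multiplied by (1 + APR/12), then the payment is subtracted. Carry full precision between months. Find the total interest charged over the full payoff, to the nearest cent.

Monthly rate r = 11.1%/12 = 0.925% = 0.00925.
Payoff takes n = ⌈−ln(1 − rB₀/P)/ln(1+r)⌉ = ⌈35.519⌉ = 36 payments; the last is $33.29.
Total paid = 35·$64.00 + $33.29 = $2,273.29.
Total interest = total paid − principal = $2,273.29 − $1,930.00 = $343.29.

$343.29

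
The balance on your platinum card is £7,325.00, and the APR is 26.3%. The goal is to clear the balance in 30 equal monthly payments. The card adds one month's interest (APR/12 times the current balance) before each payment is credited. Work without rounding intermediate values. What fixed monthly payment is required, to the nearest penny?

£335.74

Monthly rate r = 26.3%/12 = 2.19167% = 0.0219167.
Level-payment amortization: P = B₀·r / (1 − (1+r)^(−n)) = 7325.00·0.0219167 / (1 − 1.02192^(−30)).
Denominator 1 − (1+r)^(−30) = 0.478162201.
P = 160.54 / 0.478162201 ≈ 335.74.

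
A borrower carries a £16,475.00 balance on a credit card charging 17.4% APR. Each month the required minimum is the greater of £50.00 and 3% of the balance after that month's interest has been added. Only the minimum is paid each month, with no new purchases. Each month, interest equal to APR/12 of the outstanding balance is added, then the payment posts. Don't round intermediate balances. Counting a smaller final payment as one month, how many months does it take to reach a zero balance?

189 months

Monthly rate r = 17.4%/12 = 1.45% = 0.0145.
While 3% of the post-interest balance exceeds £50.00, each month B ← (B·(1+r))·(1 − 0.03), i.e. B shrinks by the factor (1+r)·0.97 = 0.98406.
This holds for months 1–144. Entering month 145 the balance is £1,630.24; 3% of the post-interest balance is now below £50.00, so the flat £50.00 minimum applies from here.
From month 145 a fixed £50.00 at rate r clears £1,630.24 in 45 more payments. Total: 144 + 45 = 189 months.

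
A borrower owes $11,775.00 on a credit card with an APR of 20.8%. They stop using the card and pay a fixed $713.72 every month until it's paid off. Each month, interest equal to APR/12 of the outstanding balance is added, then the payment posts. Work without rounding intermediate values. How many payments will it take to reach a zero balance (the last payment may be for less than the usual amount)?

20 payments

Monthly rate r = 20.8%/12 = 1.73333% = 0.0173333.
Recurrence: B ← B·(1+r) − $713.72.
Month 1: interest $204.10; balance after payment $11,265.38.
Month 2: interest $195.27; balance after payment $10,746.93.
Closed form: n = −ln(1 − rB₀/P)/ln(1+r) = −ln(0.71403)/ln(1.01733) ≈ 19.600, so the balance reaches zero during payment 20.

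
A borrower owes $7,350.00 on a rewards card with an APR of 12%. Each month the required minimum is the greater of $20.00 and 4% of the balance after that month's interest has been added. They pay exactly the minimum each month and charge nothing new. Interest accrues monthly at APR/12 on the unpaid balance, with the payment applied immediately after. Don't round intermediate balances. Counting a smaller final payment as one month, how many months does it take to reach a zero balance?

Monthly rate r = 12%/12 = 1% = 0.01.
While 4% of the post-interest balance exceeds $20.00, each month B ← (B·(1+r))·(1 − 0.04), i.e. B shrinks by the factor (1+r)·0.96 = 0.9696.
This holds for months 1–88. Entering month 89 the balance is $485.78; 4% of the post-interest balance is now below $20.00, so the flat $20.00 minimum applies from here.
From month 89 a fixed $20.00 at rate r clears $485.78 in 28 more payments. Total: 88 + 28 = 116 months.

116 months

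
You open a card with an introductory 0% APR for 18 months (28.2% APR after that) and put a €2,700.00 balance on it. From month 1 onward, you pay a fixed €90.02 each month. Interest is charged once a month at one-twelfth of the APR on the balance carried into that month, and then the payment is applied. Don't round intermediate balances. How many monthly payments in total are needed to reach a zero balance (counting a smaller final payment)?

Promo months 1–18 at r₀ = 0%/12 = 0; months 19+ at r₁ = 28.2%/12 = 0.0235.
After month 18 (no interest yet): B = €2,700.00 − 18·€90.02 = €1,079.64.
Then at r₁ with €90.02/mo: n₂ = −ln(1 − r₁·B/P)/ln(1+r₁) ≈ 14.25 → 15 more payments.

33 payments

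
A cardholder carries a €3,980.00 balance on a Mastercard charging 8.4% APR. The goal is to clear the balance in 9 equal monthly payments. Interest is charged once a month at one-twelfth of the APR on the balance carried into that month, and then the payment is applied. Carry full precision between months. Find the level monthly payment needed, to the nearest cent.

Monthly rate r = 8.4%/12 = 0.7% = 0.007.
Level-payment amortization: P = B₀·r / (1 − (1+r)^(−n)) = 3980.00·0.007 / (1 − 1.007^(−9)).
Denominator 1 − (1+r)^(−9) = 0.0608504278.
P = 27.86 / 0.0608504278 ≈ 457.84.

€457.84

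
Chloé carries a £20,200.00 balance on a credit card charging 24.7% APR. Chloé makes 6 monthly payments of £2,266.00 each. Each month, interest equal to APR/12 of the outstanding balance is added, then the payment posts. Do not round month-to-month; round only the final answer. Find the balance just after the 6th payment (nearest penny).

£8,511.52

Monthly rate r = 24.7%/12 = 2.05833% = 0.0205833.
Each month: B ← B·(1+r) − £2,266.00.
Month 1: interest £415.78; balance after payment £18,349.78.
Month 2: interest £377.70; balance after payment £16,461.48.
Month 3: interest £338.83; balance after payment £14,534.32.
Month 4: interest £299.16; balance after payment £12,567.48.
Month 5: interest £258.68; balance after payment £10,560.16.
Month 6: interest £217.36; balance after payment £8,511.52.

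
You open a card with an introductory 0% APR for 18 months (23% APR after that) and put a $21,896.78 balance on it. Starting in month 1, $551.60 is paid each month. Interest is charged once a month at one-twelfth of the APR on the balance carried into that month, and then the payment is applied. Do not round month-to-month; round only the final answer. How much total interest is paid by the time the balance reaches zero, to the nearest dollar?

Promo months 1–18 at r₀ = 0%/12 = 0; months 19+ at r₁ = 23%/12 = 0.0191667.
After month 18 (no interest yet): B = $21,896.78 − 18·$551.60 = $11,967.98.
Then at r₁ with $551.60/mo: n₂ = −ln(1 − r₁·B/P)/ln(1+r₁) ≈ 28.32 → 29 more payments.
Total paid = 46·$551.60 + $176.03 = $25,549.63; interest = $25,549.63 − $21,896.78 = $3,652.85.

$3,653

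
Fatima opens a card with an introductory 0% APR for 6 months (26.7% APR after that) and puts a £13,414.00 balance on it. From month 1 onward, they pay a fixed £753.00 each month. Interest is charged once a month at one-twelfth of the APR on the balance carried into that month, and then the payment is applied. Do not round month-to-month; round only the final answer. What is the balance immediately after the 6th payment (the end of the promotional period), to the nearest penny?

£8,896.00

Promo months 1–6 at r₀ = 0%/12 = 0; months 7+ at r₁ = 26.7%/12 = 0.02225.
After month 6 (no interest yet): B = £13,414.00 − 6·£753.00 = £8,896.00.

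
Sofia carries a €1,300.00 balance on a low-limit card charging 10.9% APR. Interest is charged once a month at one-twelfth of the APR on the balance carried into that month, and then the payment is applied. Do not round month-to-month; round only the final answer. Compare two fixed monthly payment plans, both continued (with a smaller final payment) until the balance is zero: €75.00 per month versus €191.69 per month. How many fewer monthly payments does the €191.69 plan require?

Monthly rate r = 10.9%/12 = 0.908333% = 0.00908333.
At €75.00/mo: n = ⌈−ln(1 − rB₀/P)/ln(1+r)⌉ = 19 payments (last €70.97); total interest = total paid − €1,300.00 = €120.97.
At €191.69/mo: 8 payments (last €6.05); total interest €47.88.
Payments saved = 19 − 8 = 11.

11 fewer payments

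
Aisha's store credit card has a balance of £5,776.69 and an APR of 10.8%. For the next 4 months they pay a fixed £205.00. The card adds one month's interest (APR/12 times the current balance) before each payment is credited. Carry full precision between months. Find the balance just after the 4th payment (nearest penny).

Monthly rate r = 10.8%/12 = 0.9% = 0.009.
Each month: B ← B·(1+r) − £205.00.
Month 1: interest £51.99; balance after payment £5,623.68.
Month 2: interest £50.61; balance after payment £5,469.29.
Month 3: interest £49.22; balance after payment £5,313.52.
Month 4: interest £47.82; balance after payment £5,156.34.

£5,156.34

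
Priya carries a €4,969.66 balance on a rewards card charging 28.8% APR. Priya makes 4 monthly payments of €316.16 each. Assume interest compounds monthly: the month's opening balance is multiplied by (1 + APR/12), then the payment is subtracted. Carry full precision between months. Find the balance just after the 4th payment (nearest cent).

€4,153.30

Monthly rate r = 28.8%/12 = 2.4% = 0.024.
Each month: B ← B·(1+r) − €316.16.
Month 1: interest €119.27; balance after payment €4,772.77.
Month 2: interest €114.55; balance after payment €4,571.16.
Month 3: interest €109.71; balance after payment €4,364.71.
Month 4: interest €104.75; balance after payment €4,153.30.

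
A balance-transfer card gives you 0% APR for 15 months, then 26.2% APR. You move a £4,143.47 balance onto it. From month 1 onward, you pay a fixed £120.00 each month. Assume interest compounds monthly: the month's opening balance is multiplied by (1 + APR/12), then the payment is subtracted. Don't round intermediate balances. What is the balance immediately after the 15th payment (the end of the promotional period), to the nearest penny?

£2,343.47

Promo months 1–15 at r₀ = 0%/12 = 0; months 16+ at r₁ = 26.2%/12 = 0.0218333.
After month 15 (no interest yet): B = £4,143.47 − 15·£120.00 = £2,343.47.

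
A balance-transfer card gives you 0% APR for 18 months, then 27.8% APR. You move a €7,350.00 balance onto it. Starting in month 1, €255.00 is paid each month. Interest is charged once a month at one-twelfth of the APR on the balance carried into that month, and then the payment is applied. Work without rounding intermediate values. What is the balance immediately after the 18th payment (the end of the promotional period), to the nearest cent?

€2,760.00

Promo months 1–18 at r₀ = 0%/12 = 0; months 19+ at r₁ = 27.8%/12 = 0.0231667.
After month 18 (no interest yet): B = €7,350.00 − 18·€255.00 = €2,760.00.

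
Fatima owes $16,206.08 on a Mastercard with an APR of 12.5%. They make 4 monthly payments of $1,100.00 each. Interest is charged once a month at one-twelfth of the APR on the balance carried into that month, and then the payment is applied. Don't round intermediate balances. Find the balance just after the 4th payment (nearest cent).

$12,422.73

Monthly rate r = 12.5%/12 = 1.04167% = 0.0104167.
Each month: B ← B·(1+r) − $1,100.00.
Month 1: interest $168.81; balance after payment $15,274.89.
Month 2: interest $159.11; balance after payment $14,334.01.
Month 3: interest $149.31; balance after payment $13,383.32.
Month 4: interest $139.41; balance after payment $12,422.73.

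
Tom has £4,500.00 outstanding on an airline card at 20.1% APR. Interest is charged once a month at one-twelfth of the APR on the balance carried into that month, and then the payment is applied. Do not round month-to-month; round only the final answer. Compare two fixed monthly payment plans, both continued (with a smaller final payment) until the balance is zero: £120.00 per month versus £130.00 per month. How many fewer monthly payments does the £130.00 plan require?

7 fewer payments

Monthly rate r = 20.1%/12 = 1.675% = 0.01675.
At £120.00/mo: n = ⌈−ln(1 − rB₀/P)/ln(1+r)⌉ = 60 payments (last £66.22); total interest = total paid − £4,500.00 = £2,646.22.
At £130.00/mo: 53 payments (last £25.66); total interest £2,285.66.
Payments saved = 60 − 53 = 7.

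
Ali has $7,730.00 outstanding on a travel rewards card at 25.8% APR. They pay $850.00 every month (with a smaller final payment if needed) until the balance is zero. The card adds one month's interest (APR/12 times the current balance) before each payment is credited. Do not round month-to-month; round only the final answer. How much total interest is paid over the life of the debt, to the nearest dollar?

$965

Monthly rate r = 25.8%/12 = 2.15% = 0.0215.
Payoff takes n = ⌈−ln(1 − rB₀/P)/ln(1+r)⌉ = ⌈10.228⌉ = 11 payments; the last is $195.08.
Total paid = 10·$850.00 + $195.08 = $8,695.08.
Total interest = total paid − principal = $8,695.08 − $7,730.00 = $965.08.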